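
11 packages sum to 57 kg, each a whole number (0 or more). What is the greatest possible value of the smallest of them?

The 11 values sum to 57, so their minimum is at most ⌊57/11⌋ = 5.
Taking 9 copies of 5 and 2 copies of 6 gives exactly 57, so 5 is attained.

5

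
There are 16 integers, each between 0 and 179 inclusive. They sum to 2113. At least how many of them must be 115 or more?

5

Suppose at most 16 − j of them reach 115; then j values are ≤ 114 and the rest ≤ 179.
The total is then ≤ 114·j + 179·(16 − j) = 2864 − 65j. For this to be ≥ 2113 we need j ≤ 11, so at least 16 − 11 = 5 must reach 115.
Exactly 5 works: 5 values at 179 and 11 at 114 total 2149; lower one of the high values by 36 (still ≥ 115) to hit 2113.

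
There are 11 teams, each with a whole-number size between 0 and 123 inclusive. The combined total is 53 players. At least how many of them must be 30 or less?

10

Let j be the number exceeding 30. Then the total is ≥ 31·j + 0·(11 − j) = 0 + 31j.
So 31j ≤ 53 and j ≤ 1; hence at least 11 − 1 = 10 are ≤ 30.
Exactly 10 works: 10 values at 0 and 1 at 31 total 31; raise one of the low values by 22 (still ≤ 30) to hit 53.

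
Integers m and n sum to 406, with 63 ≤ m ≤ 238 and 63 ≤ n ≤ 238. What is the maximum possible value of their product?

41209

With m + n fixed, mn peaks when the two are closest together.
Taking m = 203 and n = 203 (both in [63, 238]) gives mn = 41209.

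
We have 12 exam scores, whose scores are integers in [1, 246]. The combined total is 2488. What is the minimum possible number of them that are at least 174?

6

If only k of them are at least 174, the other 12 − k are at most 173, so the total is at most k·246 + (12 − k)·173.
This must reach 2488, so k·246 + (12 − k)·173 ≥ 2488, giving k ≥ 6.
Exactly 6 works: 6 values at 246 and 6 at 173 total 2514; lower one of the high values by 26 (still ≥ 174) to hit 2488.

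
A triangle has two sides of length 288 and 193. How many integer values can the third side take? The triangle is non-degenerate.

385

The triangle inequality gives |288 − 193| < c < 288 + 193, i.e. 95 < c < 481.
So c can be any integer from 96 to 480: 385 values.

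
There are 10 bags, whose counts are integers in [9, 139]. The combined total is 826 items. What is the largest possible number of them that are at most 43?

5

Suppose k of them are at most 43. Those contribute at most 43 each and the rest at most 139 each.
So the total is at most 43k + 139(10 − k) = 1390 − 96k. This must still be ≥ 826, so k ≤ 5.
k = 5 is achieved by 5 values at 43 and 5 at 139, total 910; lower one of the 139's by 84 (still > 43) to reach 826.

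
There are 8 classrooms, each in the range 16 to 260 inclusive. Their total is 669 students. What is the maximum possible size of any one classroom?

To make one classroom as large as possible, make the other 7 as small as possible.
The other 7 contribute at least 7 × 16 = 112, leaving at most 669 − 112 = 557.
But each classroom is capped at 260, so the maximum is 260.
Achievable: one at 260 and the other 7 totalling 409, which fits since 7 × 16 ≤ 409 ≤ 7 × 260.

260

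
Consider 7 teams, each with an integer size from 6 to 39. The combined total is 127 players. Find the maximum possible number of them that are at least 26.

With k values at 26 or above and the rest at least 6, the sum is at least 42 + 20k.
Since the sum is 127, we need 20k ≤ 85, i.e. k ≤ 4.
k = 4 is achieved by 4 values at 26 and 3 at 6, total 122; add 5 to one value (staying below 26) to reach 127.

4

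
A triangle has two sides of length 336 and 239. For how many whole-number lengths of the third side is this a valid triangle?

477

The triangle inequality gives |336 − 239| < c < 336 + 239, i.e. 97 < c < 575.
So c can be any integer from 98 to 574: 477 values.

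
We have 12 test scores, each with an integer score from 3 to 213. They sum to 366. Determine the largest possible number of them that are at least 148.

With k values at 148 or above and the rest at least 3, the sum is at least 36 + 145k.
Since the sum is 366, we need 145k ≤ 330, i.e. k ≤ 2.
k = 2 is achieved by 2 values at 148 and 10 at 3, total 326; add 40 to one value (staying below 148) to reach 366.

2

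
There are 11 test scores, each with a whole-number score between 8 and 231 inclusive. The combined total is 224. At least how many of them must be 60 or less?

9

Each value above 60 is at least 61, contributing at least 61 − 8 = 53 above the floor 8.
The sum exceeds the floor total 88 by 136, so at most ⌊136/53⌋ = 2 exceed 60, and at least 9 are ≤ 60.
Exactly 9 works: 9 values at 8 and 2 at 61 total 194; raise one of the low values by 30 (still ≤ 60) to hit 224.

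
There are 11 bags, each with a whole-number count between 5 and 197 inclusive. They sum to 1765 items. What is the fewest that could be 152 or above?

3

Each value short of 152 is at most 151, costing at least 197 − 151 = 46 against the maximum total of 2167.
We can afford to lose at most 2167 − 1765 = 402, so at most ⌊402/46⌋ = 8 fall short, and at least 3 are ≥ 152.
Exactly 3 works: 3 values at 197 and 8 at 151 total 1799; lower one of the high values by 34 (still ≥ 152) to hit 1765.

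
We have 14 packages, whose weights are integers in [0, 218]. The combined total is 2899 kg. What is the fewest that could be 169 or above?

Suppose at most 14 − j of them reach 169; then j values are ≤ 168 and the rest ≤ 218.
The total is then ≤ 168·j + 218·(14 − j) = 3052 − 50j. For this to be ≥ 2899 we need j ≤ 3, so at least 14 − 3 = 11 must reach 169.
Exactly 11 works: 11 values at 218 and 3 at 168 total 2902; lower one of the high values by 3 (still ≥ 169) to hit 2899.

11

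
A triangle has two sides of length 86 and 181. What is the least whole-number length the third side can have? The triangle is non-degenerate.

96

The third side must exceed |86 − 181| = 95.
The smallest integer above 95 is 96.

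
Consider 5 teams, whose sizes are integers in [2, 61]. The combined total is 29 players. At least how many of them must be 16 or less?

4

Each value above 16 is at least 17, contributing at least 17 − 2 = 15 above the floor 2.
The sum exceeds the floor total 10 by 19, so at most ⌊19/15⌋ = 1 exceed 16, and at least 4 are ≤ 16.
Exactly 4 works: 4 values at 2 and 1 at 17 total 25; raise one of the low values by 4 (still ≤ 16) to hit 29.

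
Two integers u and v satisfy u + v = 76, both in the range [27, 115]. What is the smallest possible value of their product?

1323

For a fixed sum, uv is smallest when u and v are as far apart as possible.
The extreme feasible split is u = 27, v = 49, giving uv = 1323.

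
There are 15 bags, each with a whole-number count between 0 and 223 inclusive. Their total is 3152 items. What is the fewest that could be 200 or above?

7

If only k of them are at least 200, the other 15 − k are at most 199, so the total is at most k·223 + (15 − k)·199.
This must reach 3152, so k·223 + (15 − k)·199 ≥ 3152, giving k ≥ 7.
Exactly 7 works: 7 values at 223 and 8 at 199 total 3153; lower one of the high values by 1 (still ≥ 200) to hit 3152.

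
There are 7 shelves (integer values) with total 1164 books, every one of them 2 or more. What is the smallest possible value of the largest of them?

Some value must be at least ⌈1164/7⌉ = 167, since 7 × 166 = 1162 < 1164.
Achievable: 2 of them at 167 and 5 at 166 total 1164.

167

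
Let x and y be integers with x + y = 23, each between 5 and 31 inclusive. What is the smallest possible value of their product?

90

For a fixed sum, xy is smallest when x and y are as far apart as possible.
The extreme feasible split is x = 5, y = 18, giving xy = 90.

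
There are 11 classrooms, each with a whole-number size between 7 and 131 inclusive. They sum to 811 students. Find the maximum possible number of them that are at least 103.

7

With k values at 103 or above and the rest at least 7, the sum is at least 77 + 96k.
Since the sum is 811, we need 96k ≤ 734, i.e. k ≤ 7.
k = 7 is achieved by 7 values at 103 and 4 at 7, total 749; add 62 to one value (staying below 103) to reach 811.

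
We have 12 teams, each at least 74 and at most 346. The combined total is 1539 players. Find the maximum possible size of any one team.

Maximizing one value means minimizing the remaining 11.
The other 11 contribute at least 11 × 74 = 814, leaving at most 1539 − 814 = 725.
But each team is capped at 346, so the maximum is 346.
Achievable: one at 346 and the other 11 totalling 1193, which fits since 11 × 74 ≤ 1193 ≤ 11 × 346.

346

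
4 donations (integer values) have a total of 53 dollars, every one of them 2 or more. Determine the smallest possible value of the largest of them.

The average is 53/4 > 13, so not all 4 can be 13 or less; the largest is ≥ 14.
Equality holds with 1 value of 14 and 3 values of 13.

14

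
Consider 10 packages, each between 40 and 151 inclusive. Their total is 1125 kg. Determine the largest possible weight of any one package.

Maximizing one value means minimizing the remaining 9.
The other 9 contribute at least 9 × 40 = 360, leaving at most 1125 − 360 = 765.
But each package is capped at 151, so the maximum is 151.
Achievable: one at 151 and the other 9 totalling 974, which fits since 9 × 40 ≤ 974 ≤ 9 × 151.

151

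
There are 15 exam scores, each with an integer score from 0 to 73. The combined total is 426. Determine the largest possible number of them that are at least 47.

If k of the values are ≥ 47, the total is ≥ 47k + 0(15 − k).
Setting 47k + 0(15 − k) ≤ 426 gives 47k ≤ 426, so k ≤ 9.
k = 9 is achieved by 9 values at 47 and 6 at 0, total 423; add 3 to one value (staying below 47) to reach 426.

9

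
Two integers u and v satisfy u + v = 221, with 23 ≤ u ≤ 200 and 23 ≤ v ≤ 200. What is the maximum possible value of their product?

12210

uv = u(221 − u) is maximized when u is as near 221/2 as the bounds allow.
Taking u = 110 and v = 111 (both in [23, 200]) gives uv = 12210.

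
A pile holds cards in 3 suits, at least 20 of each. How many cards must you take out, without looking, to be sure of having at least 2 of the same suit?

4

You could draw 1 of every suit without reaching 2 of any — 3 in all.
One more forces 2 of some suit, so 3 + 1 = 4.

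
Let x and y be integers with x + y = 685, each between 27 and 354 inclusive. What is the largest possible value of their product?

xy = x(685 − x) is maximized when x is as near 685/2 as the bounds allow.
Taking x = 342 and y = 343 (both in [27, 354]) gives xy = 117306.

117306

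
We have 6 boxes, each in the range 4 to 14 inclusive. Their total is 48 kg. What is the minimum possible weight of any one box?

Minimizing one value means maximizing the remaining 5.
The other 5 can take up 5 × 14 = 70 ≥ 48 − 4, so one box can sit at its floor of 4.
Achievable: one at 4 and the other 5 totalling 44, which fits since 5 × 4 ≤ 44 ≤ 5 × 14.

4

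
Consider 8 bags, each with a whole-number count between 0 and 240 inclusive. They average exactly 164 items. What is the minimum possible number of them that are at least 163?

1

The total is 8 × 164 = 1312.
Suppose at most 8 − j of them reach 163; then j values are ≤ 162 and the rest ≤ 240.
The total is then ≤ 162·j + 240·(8 − j) = 1920 − 78j. For this to be ≥ 1312 we need j ≤ 7, so at least 8 − 7 = 1 must reach 163.
Exactly 1 works: 1 value at 240 and 7 at 162 total 1374; lower one of the high values by 62 (still ≥ 163) to hit 1312.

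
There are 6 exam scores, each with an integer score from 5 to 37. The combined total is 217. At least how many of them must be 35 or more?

5

Each value short of 35 is at most 34, costing at least 37 − 34 = 3 against the maximum total of 222.
We can afford to lose at most 222 − 217 = 5, so at most ⌊5/3⌋ = 1 fall short, and at least 5 are ≥ 35.
Exactly 5 works: 5 values at 37 and 1 at 34 total 219; lower one of the high values by 2 (still ≥ 35) to hit 217.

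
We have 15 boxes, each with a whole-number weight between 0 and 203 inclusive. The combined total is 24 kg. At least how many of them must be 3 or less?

9

If only k of them are at most 3, the other 15 − k are at least 4, so the total is at least (15 − k)·4 + k·0.
This is ≤ 24, so (15 − k)·4 + 0k ≤ 24, which gives k ≥ 9.
Exactly 9 works: 9 values at 0 and 6 at 4 total 24.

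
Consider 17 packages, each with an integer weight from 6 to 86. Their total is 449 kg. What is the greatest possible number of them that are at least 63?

6

With k values at 63 or above and the rest at least 6, the sum is at least 102 + 57k.
Since the sum is 449, we need 57k ≤ 347, i.e. k ≤ 6.
k = 6 is achieved by 6 values at 63 and 11 at 6, total 444; add 5 to one value (staying below 63) to reach 449.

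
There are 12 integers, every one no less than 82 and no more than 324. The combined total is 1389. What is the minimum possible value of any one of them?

To make one integer as small as possible, make the other 11 as large as possible.
The other 11 can take up 11 × 324 = 3564 ≥ 1389 − 82, so one integer can sit at its floor of 82.
Achievable: one at 82 and the other 11 totalling 1307, which fits since 11 × 82 ≤ 1307 ≤ 11 × 324.

82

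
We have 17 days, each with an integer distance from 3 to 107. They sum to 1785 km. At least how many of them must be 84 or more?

Suppose at most 17 − j of them reach 84; then j values are ≤ 83 and the rest ≤ 107.
The total is then ≤ 83·j + 107·(17 − j) = 1819 − 24j. For this to be ≥ 1785 we need j ≤ 1, so at least 17 − 1 = 16 must reach 84.
Exactly 16 works: 16 values at 107 and 1 at 83 total 1795; lower one of the high values by 10 (still ≥ 84) to hit 1785.

16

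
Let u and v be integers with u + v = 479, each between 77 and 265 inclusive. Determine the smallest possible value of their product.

56710

For a fixed sum, uv is smallest when u and v are as far apart as possible.
The extreme feasible split is u = 214, v = 265, giving uv = 56710.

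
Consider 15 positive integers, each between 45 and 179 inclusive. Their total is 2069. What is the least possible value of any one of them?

Minimizing one value means maximizing the remaining 14.
The other 14 can take up 14 × 179 = 2506 ≥ 2069 − 45, so one integer can sit at its floor of 45.
Achievable: one at 45 and the other 14 totalling 2024, which fits since 14 × 45 ≤ 2024 ≤ 14 × 179.

45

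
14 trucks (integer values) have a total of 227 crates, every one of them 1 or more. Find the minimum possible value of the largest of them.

17

The 14 values sum to 227, so their maximum is at least ⌈227/14⌉ = 17.
Achievable: 3 of them at 17 and 11 at 16 total 227.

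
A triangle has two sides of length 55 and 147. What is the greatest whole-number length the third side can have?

201

The third side must be less than 55 + 147 = 202.
The largest integer below 202 is 201.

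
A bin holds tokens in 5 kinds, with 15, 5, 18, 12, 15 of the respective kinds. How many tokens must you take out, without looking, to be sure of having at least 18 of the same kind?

65

In the worst case you take as many as possible of each kind without reaching 18: 15 + 5 + 17 + 12 + 15 = 64.
The next one must give 18 of some kind, so 64 + 1 = 65.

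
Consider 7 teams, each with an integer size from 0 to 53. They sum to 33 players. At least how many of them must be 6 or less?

3

Let j be the number exceeding 6. Then the total is ≥ 7·j + 0·(7 − j) = 0 + 7j.
So 7j ≤ 33 and j ≤ 4; hence at least 7 − 4 = 3 are ≤ 6.
Exactly 3 works: 3 values at 0 and 4 at 7 total 28; raise one of the low values by 5 (still ≤ 6) to hit 33.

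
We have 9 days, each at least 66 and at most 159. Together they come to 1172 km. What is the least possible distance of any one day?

Minimizing one value means maximizing the remaining 8.
The other 8 can take up 8 × 159 = 1272 ≥ 1172 − 66, so one day can sit at its floor of 66.
Achievable: one at 66 and the other 8 totalling 1106, which fits since 8 × 66 ≤ 1106 ≤ 8 × 159.

66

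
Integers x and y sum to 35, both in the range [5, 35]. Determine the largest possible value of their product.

xy = x(35 − x) is maximized when x is as near 35/2 as the bounds allow.
Taking x = 17 and y = 18 (both in [5, 35]) gives xy = 306.

306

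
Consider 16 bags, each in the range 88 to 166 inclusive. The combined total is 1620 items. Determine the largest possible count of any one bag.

166

To make one bag as large as possible, make the other 15 as small as possible.
The other 15 contribute at least 15 × 88 = 1320, leaving at most 1620 − 1320 = 300.
But each bag is capped at 166, so the maximum is 166.
Achievable: one at 166 and the other 15 totalling 1454, which fits since 15 × 88 ≤ 1454 ≤ 15 × 166.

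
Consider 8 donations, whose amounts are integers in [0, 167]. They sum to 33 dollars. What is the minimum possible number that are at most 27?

Each value above 27 is at least 28, contributing at least 28 − 0 = 28 above the floor 0.
The sum exceeds the floor total 0 by 33, so at most ⌊33/28⌋ = 1 exceed 27, and at least 7 are ≤ 27.
Exactly 7 works: 7 values at 0 and 1 at 28 total 28; raise one of the low values by 5 (still ≤ 27) to hit 33.

7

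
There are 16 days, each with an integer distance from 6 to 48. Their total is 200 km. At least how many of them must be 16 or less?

Each value above 16 is at least 17, contributing at least 17 − 6 = 11 above the floor 6.
The sum exceeds the floor total 96 by 104, so at most ⌊104/11⌋ = 9 exceed 16, and at least 7 are ≤ 16.
Exactly 7 works: 7 values at 6 and 9 at 17 total 195; raise one of the low values by 5 (still ≤ 16) to hit 200.

7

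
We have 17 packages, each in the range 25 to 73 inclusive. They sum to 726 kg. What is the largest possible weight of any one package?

73

Maximizing one value means minimizing the remaining 16.
The other 16 contribute at least 16 × 25 = 400, leaving at most 726 − 400 = 326.
But each package is capped at 73, so the maximum is 73.
Achievable: one at 73 and the other 16 totalling 653, which fits since 16 × 25 ≤ 653 ≤ 16 × 73.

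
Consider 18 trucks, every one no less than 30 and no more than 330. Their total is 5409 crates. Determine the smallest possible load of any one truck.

To make one truck as small as possible, make the other 17 as large as possible.
The other 17 can take up 17 × 330 = 5610 ≥ 5409 − 30, so one truck can sit at its floor of 30.
Achievable: one at 30 and the other 17 totalling 5379, which fits since 17 × 30 ≤ 5379 ≤ 17 × 330.

30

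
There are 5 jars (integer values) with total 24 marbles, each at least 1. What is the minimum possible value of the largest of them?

5

The 5 values sum to 24, so their maximum is at least ⌈24/5⌉ = 5.
Taking 1 copy of 4 and 4 copies of 5 gives exactly 24, so 5 is attained.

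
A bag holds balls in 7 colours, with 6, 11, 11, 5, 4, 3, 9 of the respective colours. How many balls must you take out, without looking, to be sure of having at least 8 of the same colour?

In the worst case you take as many as possible of each colour without reaching 8: 6 + 7 + 7 + 5 + 4 + 3 + 7 = 39.
The next one must give 8 of some colour, so 39 + 1 = 40.

40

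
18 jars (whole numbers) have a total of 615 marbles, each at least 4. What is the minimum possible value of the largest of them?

The 18 values sum to 615, so their maximum is at least ⌈615/18⌉ = 35.
Achievable: 3 of them at 35 and 15 at 34 total 615.

35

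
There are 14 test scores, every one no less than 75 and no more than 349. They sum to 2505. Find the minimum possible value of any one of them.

To make one score as small as possible, make the other 13 as large as possible.
The other 13 can take up 13 × 349 = 4537 ≥ 2505 − 75, so one score can sit at its floor of 75.
Achievable: one at 75 and the other 13 totalling 2430, which fits since 13 × 75 ≤ 2430 ≤ 13 × 349.

75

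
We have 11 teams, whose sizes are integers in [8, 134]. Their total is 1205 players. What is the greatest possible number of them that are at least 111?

If k of the values are ≥ 111, the total is ≥ 111k + 8(11 − k).
Setting 111k + 8(11 − k) ≤ 1205 gives 103k ≤ 1117, so k ≤ 10.
k = 10 is achieved by 10 values at 111 and 1 at 8, total 1118; add 87 to one value (staying below 111) to reach 1205.

10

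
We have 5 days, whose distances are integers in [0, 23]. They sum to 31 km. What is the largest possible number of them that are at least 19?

If k of the values are ≥ 19, the total is ≥ 19k + 0(5 − k).
Setting 19k + 0(5 − k) ≤ 31 gives 19k ≤ 31, so k ≤ 1.
k = 1 is achieved by 1 value at 19 and 4 at 0, total 19; add 12 to one value (staying below 19) to reach 31.

1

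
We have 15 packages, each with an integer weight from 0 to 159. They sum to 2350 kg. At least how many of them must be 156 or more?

Each value short of 156 is at most 155, costing at least 159 − 155 = 4 against the maximum total of 2385.
We can afford to lose at most 2385 − 2350 = 35, so at most ⌊35/4⌋ = 8 fall short, and at least 7 are ≥ 156.
Exactly 7 works: 7 values at 159 and 8 at 155 total 2353; lower one of the high values by 3 (still ≥ 156) to hit 2350.

7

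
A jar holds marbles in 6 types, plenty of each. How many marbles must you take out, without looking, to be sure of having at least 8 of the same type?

43

You could draw 7 of every type without reaching 8 of any — 42 in all.
One more forces 8 of some type, so 42 + 1 = 43.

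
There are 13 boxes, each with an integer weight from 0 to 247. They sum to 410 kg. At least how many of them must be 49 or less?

If only k of them are at most 49, the other 13 − k are at least 50, so the total is at least (13 − k)·50 + k·0.
This is ≤ 410, so (13 − k)·50 + 0k ≤ 410, which gives k ≥ 5.
Exactly 5 works: 5 values at 0 and 8 at 50 total 400; raise one of the low values by 10 (still ≤ 49) to hit 410.

5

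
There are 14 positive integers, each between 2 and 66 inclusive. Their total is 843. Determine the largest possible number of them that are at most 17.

1

Each value at 17 or below falls at least 66 − 17 = 49 short of the ceiling 66.
The ceiling total is 14 × 66 = 924, and we need 843, so at most ⌊(924 − 843)/49⌋ = 1 can be that low.
k = 1 is achieved by 1 value at 17 and 13 at 66, total 875; lower one of the 66's by 32 (still > 17) to reach 843.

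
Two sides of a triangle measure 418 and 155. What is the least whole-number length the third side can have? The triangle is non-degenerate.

The third side must exceed |418 − 155| = 263.
The smallest integer above 263 is 264.

264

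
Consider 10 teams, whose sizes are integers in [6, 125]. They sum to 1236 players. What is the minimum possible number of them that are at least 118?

9

If only k of them are at least 118, the other 10 − k are at most 117, so the total is at most k·125 + (10 − k)·117.
This must reach 1236, so k·125 + (10 − k)·117 ≥ 1236, giving k ≥ 9.
Exactly 9 works: 9 values at 125 and 1 at 117 total 1242; lower one of the high values by 6 (still ≥ 118) to hit 1236.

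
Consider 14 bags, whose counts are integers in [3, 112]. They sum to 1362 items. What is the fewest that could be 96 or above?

2

Each value short of 96 is at most 95, costing at least 112 − 95 = 17 against the maximum total of 1568.
We can afford to lose at most 1568 − 1362 = 206, so at most ⌊206/17⌋ = 12 fall short, and at least 2 are ≥ 96.
Exactly 2 works: 2 values at 112 and 12 at 95 total 1364; lower one of the high values by 2 (still ≥ 96) to hit 1362.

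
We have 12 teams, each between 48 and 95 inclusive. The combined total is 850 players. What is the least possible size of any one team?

48

Minimizing one value means maximizing the remaining 11.
The other 11 can take up 11 × 95 = 1045 ≥ 850 − 48, so one team can sit at its floor of 48.
Achievable: one at 48 and the other 11 totalling 802, which fits since 11 × 48 ≤ 802 ≤ 11 × 95.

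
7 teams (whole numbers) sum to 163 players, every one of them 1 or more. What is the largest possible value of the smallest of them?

The 7 values sum to 163, so their minimum is at most ⌊163/7⌋ = 23.
Equality holds with 5 values of 23 and 2 values of 24.

23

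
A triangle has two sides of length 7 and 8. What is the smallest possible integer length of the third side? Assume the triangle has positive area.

The third side must exceed |7 − 8| = 1.
The smallest integer above 1 is 2.

2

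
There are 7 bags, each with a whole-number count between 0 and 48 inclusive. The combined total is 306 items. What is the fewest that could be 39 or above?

If only k of them are at least 39, the other 7 − k are at most 38, so the total is at most k·48 + (7 − k)·38.
This must reach 306, so k·48 + (7 − k)·38 ≥ 306, giving k ≥ 4.
Exactly 4 works: 4 values at 48 and 3 at 38 total 306.

4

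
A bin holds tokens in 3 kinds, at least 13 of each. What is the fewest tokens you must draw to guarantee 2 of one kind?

4

In the worst case you draw 1 of each of the 3 kinds: 3 × 1 = 3.
One more forces 2 of some kind, so 3 + 1 = 4.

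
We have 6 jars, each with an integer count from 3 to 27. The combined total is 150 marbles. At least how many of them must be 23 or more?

4

Suppose at most 6 − j of them reach 23; then j values are ≤ 22 and the rest ≤ 27.
The total is then ≤ 22·j + 27·(6 − j) = 162 − 5j. For this to be ≥ 150 we need j ≤ 2, so at least 6 − 2 = 4 must reach 23.
Exactly 4 works: 4 values at 27 and 2 at 22 total 152; lower one of the high values by 2 (still ≥ 23) to hit 150.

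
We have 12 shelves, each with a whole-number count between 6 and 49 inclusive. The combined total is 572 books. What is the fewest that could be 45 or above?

If only k of them are at least 45, the other 12 − k are at most 44, so the total is at most k·49 + (12 − k)·44.
This must reach 572, so k·49 + (12 − k)·44 ≥ 572, giving k ≥ 9.
Exactly 9 works: 9 values at 49 and 3 at 44 total 573; lower one of the high values by 1 (still ≥ 45) to hit 572.

9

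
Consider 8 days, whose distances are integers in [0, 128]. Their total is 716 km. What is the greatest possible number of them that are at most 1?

2

Suppose k of them are at most 1. Those contribute at most 1 each and the rest at most 128 each.
So the total is at most 1k + 128(8 − k) = 1024 − 127k. This must still be ≥ 716, so k ≤ 2.
k = 2 is achieved by 2 values at 1 and 6 at 128, total 770; lower one of the 128's by 54 (still > 1) to reach 716.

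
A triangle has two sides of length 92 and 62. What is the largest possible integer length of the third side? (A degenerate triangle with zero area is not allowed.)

The third side must be less than 92 + 62 = 154.
The largest integer below 154 is 153.

153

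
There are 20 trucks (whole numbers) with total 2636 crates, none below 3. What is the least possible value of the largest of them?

132

The average is 2636/20 > 131, so not all 20 can be 131 or less; the largest is ≥ 132.
Taking 4 copies of 131 and 16 copies of 132 gives exactly 2636, so 132 is attained.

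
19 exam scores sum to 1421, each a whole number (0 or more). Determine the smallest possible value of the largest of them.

75

The average is 1421/19 > 74, so not all 19 can be 74 or less; the largest is ≥ 75.
Taking 4 copies of 74 and 15 copies of 75 gives exactly 1421, so 75 is attained.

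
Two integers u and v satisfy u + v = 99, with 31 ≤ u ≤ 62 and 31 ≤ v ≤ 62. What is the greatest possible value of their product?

With u + v fixed, uv peaks when the two are closest together.
Taking u = 49 and v = 50 (both in [31, 62]) gives uv = 2450.

2450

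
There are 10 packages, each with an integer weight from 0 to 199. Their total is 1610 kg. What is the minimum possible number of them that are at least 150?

If only k of them are at least 150, the other 10 − k are at most 149, so the total is at most k·199 + (10 − k)·149.
This must reach 1610, so k·199 + (10 − k)·149 ≥ 1610, giving k ≥ 3.
Exactly 3 works: 3 values at 199 and 7 at 149 total 1640; lower one of the high values by 30 (still ≥ 150) to hit 1610.

3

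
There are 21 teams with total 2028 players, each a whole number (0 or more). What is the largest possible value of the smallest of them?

The 21 values sum to 2028, so their minimum is at most ⌊2028/21⌋ = 96.
Achievable: 9 of them at 96 and 12 at 97 total 2028.

96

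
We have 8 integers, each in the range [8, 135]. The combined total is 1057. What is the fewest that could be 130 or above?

5

Suppose at most 8 − j of them reach 130; then j values are ≤ 129 and the rest ≤ 135.
The total is then ≤ 129·j + 135·(8 − j) = 1080 − 6j. For this to be ≥ 1057 we need j ≤ 3, so at least 8 − 3 = 5 must reach 130.
Exactly 5 works: 5 values at 135 and 3 at 129 total 1062; lower one of the high values by 5 (still ≥ 130) to hit 1057.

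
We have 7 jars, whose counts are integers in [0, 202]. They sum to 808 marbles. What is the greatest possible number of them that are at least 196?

4

With k values at 196 or above and the rest at least 0, the sum is at least 0 + 196k.
Since the sum is 808, we need 196k ≤ 808, i.e. k ≤ 4.
k = 4 is achieved by 4 values at 196 and 3 at 0, total 784; add 24 to one value (staying below 196) to reach 808.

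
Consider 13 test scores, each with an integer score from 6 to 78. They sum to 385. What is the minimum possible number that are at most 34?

3

Let j be the number exceeding 34. Then the total is ≥ 35·j + 6·(13 − j) = 78 + 29j.
So 29j ≤ 307 and j ≤ 10; hence at least 13 − 10 = 3 are ≤ 34.
Exactly 3 works: 3 values at 6 and 10 at 35 total 368; raise one of the low values by 17 (still ≤ 34) to hit 385.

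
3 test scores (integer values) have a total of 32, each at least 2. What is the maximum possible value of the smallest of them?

The average is 32/3 < 11, so some value is ≤ 10.
Equality holds with 1 value of 10 and 2 values of 11.

10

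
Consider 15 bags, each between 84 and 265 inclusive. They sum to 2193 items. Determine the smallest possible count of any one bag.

84

Minimizing one value means maximizing the remaining 14.
The other 14 can take up 14 × 265 = 3710 ≥ 2193 − 84, so one bag can sit at its floor of 84.
Achievable: one at 84 and the other 14 totalling 2109, which fits since 14 × 84 ≤ 2109 ≤ 14 × 265.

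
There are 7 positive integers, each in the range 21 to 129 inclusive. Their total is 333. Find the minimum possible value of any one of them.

To make one integer as small as possible, make the other 6 as large as possible.
The other 6 can take up 6 × 129 = 774 ≥ 333 − 21, so one integer can sit at its floor of 21.
Achievable: one at 21 and the other 6 totalling 312, which fits since 6 × 21 ≤ 312 ≤ 6 × 129.

21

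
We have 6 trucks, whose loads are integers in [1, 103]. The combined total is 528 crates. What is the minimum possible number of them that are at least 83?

If only k of them are at least 83, the other 6 − k are at most 82, so the total is at most k·103 + (6 − k)·82.
This must reach 528, so k·103 + (6 − k)·82 ≥ 528, giving k ≥ 2.
Exactly 2 works: 2 values at 103 and 4 at 82 total 534; lower one of the high values by 6 (still ≥ 83) to hit 528.

2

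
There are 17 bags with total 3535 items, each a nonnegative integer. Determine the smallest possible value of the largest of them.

If every one of the 17 were at most 207, the total would be at most 17 × 207 = 3519 < 3535.
Equality holds with 16 values of 208 and 1 value of 207.

208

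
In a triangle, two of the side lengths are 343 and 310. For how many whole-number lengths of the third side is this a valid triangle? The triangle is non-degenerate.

The triangle inequality gives |343 − 310| < c < 343 + 310, i.e. 33 < c < 653.
So c can be any integer from 34 to 652: 619 values.

619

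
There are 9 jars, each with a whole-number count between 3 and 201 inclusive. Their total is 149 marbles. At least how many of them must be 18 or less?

Let j be the number exceeding 18. Then the total is ≥ 19·j + 3·(9 − j) = 27 + 16j.
So 16j ≤ 122 and j ≤ 7; hence at least 9 − 7 = 2 are ≤ 18.
Exactly 2 works: 2 values at 3 and 7 at 19 total 139; raise one of the low values by 10 (still ≤ 18) to hit 149.

2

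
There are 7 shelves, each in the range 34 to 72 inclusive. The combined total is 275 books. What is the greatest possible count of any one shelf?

Maximizing one value means minimizing the remaining 6.
The other 6 contribute at least 6 × 34 = 204, leaving at most 275 − 204 = 71.
Since 71 ≤ 72, this is achievable: one at 71 and 6 at 34.

71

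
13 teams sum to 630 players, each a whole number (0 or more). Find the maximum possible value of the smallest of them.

48

If every one of the 13 were at least 49, the total would be at least 13 × 49 = 637 > 630.
Achievable: 7 of them at 48 and 6 at 49 total 630.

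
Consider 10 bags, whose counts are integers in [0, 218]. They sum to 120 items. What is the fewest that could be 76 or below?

9

Let j be the number exceeding 76. Then the total is ≥ 77·j + 0·(10 − j) = 0 + 77j.
So 77j ≤ 120 and j ≤ 1; hence at least 10 − 1 = 9 are ≤ 76.
Exactly 9 works: 9 values at 0 and 1 at 77 total 77; raise one of the low values by 43 (still ≤ 76) to hit 120.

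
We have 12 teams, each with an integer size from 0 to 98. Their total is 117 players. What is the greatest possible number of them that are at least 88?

With k values at 88 or above and the rest at least 0, the sum is at least 0 + 88k.
Since the sum is 117, we need 88k ≤ 117, i.e. k ≤ 1.
k = 1 is achieved by 1 value at 88 and 11 at 0, total 88; add 29 to one value (staying below 88) to reach 117.

1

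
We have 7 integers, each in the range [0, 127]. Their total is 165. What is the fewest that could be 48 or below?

4

Let j be the number exceeding 48. Then the total is ≥ 49·j + 0·(7 − j) = 0 + 49j.
So 49j ≤ 165 and j ≤ 3; hence at least 7 − 3 = 4 are ≤ 48.
Exactly 4 works: 4 values at 0 and 3 at 49 total 147; raise one of the low values by 18 (still ≤ 48) to hit 165.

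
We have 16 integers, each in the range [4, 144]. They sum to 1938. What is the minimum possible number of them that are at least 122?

1

If only k of them are at least 122, the other 16 − k are at most 121, so the total is at most k·144 + (16 − k)·121.
This must reach 1938, so k·144 + (16 − k)·121 ≥ 1938, giving k ≥ 1.
Exactly 1 works: 1 value at 144 and 15 at 121 total 1959; lower one of the high values by 21 (still ≥ 122) to hit 1938.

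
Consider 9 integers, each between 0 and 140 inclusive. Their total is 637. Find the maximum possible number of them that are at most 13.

Suppose k of them are at most 13. Those contribute at most 13 each and the rest at most 140 each.
So the total is at most 13k + 140(9 − k) = 1260 − 127k. This must still be ≥ 637, so k ≤ 4.
k = 4 is achieved by 4 values at 13 and 5 at 140, total 752; lower one of the 140's by 115 (still > 13) to reach 637.

4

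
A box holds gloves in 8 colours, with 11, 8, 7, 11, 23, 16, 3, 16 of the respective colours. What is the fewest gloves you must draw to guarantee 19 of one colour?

In the worst case you take as many as possible of each colour without reaching 19: 11 + 8 + 7 + 11 + 18 + 16 + 3 + 16 = 90.
The next one must give 19 of some colour, so 90 + 1 = 91.

91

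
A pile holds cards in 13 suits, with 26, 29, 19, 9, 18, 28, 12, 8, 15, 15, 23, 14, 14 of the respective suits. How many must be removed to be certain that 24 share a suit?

217

In the worst case you take as many as possible of each suit without reaching 24: 23 + 23 + 19 + 9 + 18 + 23 + 12 + 8 + 15 + 15 + 23 + 14 + 14 = 216.
The next one must give 24 of some suit, so 216 + 1 = 217.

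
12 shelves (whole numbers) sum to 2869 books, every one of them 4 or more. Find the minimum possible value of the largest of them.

240

If every one of the 12 were at most 239, the total would be at most 12 × 239 = 2868 < 2869.
Equality holds with 1 value of 240 and 11 values of 239.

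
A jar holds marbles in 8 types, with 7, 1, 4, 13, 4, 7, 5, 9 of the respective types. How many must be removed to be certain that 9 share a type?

45

In the worst case you take as many as possible of each type without reaching 9: 7 + 1 + 4 + 8 + 4 + 7 + 5 + 8 = 44.
The next one must give 9 of some type, so 44 + 1 = 45.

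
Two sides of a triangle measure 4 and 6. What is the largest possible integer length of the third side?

9

The third side must be less than 4 + 6 = 10.
The largest integer below 10 is 9.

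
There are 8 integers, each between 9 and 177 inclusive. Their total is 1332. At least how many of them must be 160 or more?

Suppose at most 8 − j of them reach 160; then j values are ≤ 159 and the rest ≤ 177.
The total is then ≤ 159·j + 177·(8 − j) = 1416 − 18j. For this to be ≥ 1332 we need j ≤ 4, so at least 8 − 4 = 4 must reach 160.
Exactly 4 works: 4 values at 177 and 4 at 159 total 1344; lower one of the high values by 12 (still ≥ 160) to hit 1332.

4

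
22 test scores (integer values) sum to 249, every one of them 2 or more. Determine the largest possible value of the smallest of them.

The 22 values sum to 249, so their minimum is at most ⌊249/22⌋ = 11.
Achievable: 15 of them at 11 and 7 at 12 total 249.

11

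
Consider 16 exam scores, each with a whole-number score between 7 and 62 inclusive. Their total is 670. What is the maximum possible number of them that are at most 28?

9

Suppose k of them are at most 28. Those contribute at most 28 each and the rest at most 62 each.
So the total is at most 28k + 62(16 − k) = 992 − 34k. This must still be ≥ 670, so k ≤ 9.
k = 9 is achieved by 9 values at 28 and 7 at 62, total 686; lower one of the 62's by 16 (still > 28) to reach 670.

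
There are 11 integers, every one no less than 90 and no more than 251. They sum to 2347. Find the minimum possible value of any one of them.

90

Minimizing one value means maximizing the remaining 10.
The other 10 can take up 10 × 251 = 2510 ≥ 2347 − 90, so one integer can sit at its floor of 90.
Achievable: one at 90 and the other 10 totalling 2257, which fits since 10 × 90 ≤ 2257 ≤ 10 × 251.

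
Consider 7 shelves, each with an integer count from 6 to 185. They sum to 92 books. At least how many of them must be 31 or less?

If only k of them are at most 31, the other 7 − k are at least 32, so the total is at least (7 − k)·32 + k·6.
This is ≤ 92, so (7 − k)·32 + 6k ≤ 92, which gives k ≥ 6.
Exactly 6 works: 6 values at 6 and 1 at 32 total 68; raise one of the low values by 24 (still ≤ 31) to hit 92.

6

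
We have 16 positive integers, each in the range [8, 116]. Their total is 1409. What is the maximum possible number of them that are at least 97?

If k of the values are ≥ 97, the total is ≥ 97k + 8(16 − k).
Setting 97k + 8(16 − k) ≤ 1409 gives 89k ≤ 1281, so k ≤ 14.
k = 14 is achieved by 14 values at 97 and 2 at 8, total 1374; add 35 to one value (staying below 97) to reach 1409.

14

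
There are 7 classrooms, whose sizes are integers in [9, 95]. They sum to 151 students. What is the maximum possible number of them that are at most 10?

6

Each value at 10 or below falls at least 95 − 10 = 85 short of the ceiling 95.
The ceiling total is 7 × 95 = 665, and we need 151, so at most ⌊(665 − 151)/85⌋ = 6 can be that low.
k = 6 is achieved by 6 values at 10 and 1 at 95, total 155; lower one of the 95's by 4 (still > 10) to reach 151.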